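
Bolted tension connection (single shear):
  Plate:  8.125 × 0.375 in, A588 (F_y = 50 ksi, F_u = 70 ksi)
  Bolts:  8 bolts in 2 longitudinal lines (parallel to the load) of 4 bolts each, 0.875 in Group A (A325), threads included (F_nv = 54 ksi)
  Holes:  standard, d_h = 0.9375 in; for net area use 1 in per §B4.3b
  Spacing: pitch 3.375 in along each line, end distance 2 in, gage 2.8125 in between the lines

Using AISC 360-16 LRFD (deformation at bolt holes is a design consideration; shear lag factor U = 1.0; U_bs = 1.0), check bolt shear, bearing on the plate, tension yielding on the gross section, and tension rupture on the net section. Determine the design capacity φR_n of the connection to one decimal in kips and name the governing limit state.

Bolt shear: A_b = π(0.875)²/4 = 0.60132 in². φR_n = 0.75 × 54 × 0.60132 × 8 × 1 = 194.8 kips.
Bearing (0.375 in plate, F_u = 70 ksi): end bolts L_c = 2 − 0.9375/2 = 1.53125, R_n = min(1.2×1.53125×0.375×70, 2.4×0.875×0.375×70) = 48.234 kips/bolt; interior L_c = 3.375 − 0.9375 = 2.4375, R_n = 55.125 kips/bolt. φR_n = 0.75 × (2×48.234 + 6×55.125) = 320.4 kips.
Tension yield (gross): A_g = 8.125×0.375 = 3.0469 in². φR_n = 0.90 × 50 × 3.0469 = 137.1 kips.
Tension rupture (net): A_n = (8.125 − 2×1)×0.375 = 2.2969 in² (U = 1.0, A_e = A_n). φR_n = 0.75 × 70 × 2.2969 = 120.6 kips.
Governing: min(194.8, 320.4, 137.1, 120.6) = 120.6 kips → net-section rupture.

120.6 kips (net-section rupture governs)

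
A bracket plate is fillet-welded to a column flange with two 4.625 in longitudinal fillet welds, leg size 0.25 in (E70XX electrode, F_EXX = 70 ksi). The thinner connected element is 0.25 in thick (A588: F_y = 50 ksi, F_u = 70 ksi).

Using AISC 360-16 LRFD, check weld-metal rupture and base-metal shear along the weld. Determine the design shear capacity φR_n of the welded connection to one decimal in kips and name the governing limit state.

Weld metal: throat = 0.707×0.25 = 0.17675 in, L = 2×4.625 = 9.25 in. φR_n = 0.75 × 0.6 × 70 × 0.17675 × 9.25 = 51.5 kips.
Base metal shear (0.25 in plate): yield φR_n = 1.0×0.6×50×0.25×9.25 = 69.4 kips; rupture φR_n = 0.75×0.6×70×0.25×9.25 = 72.8 kips; take 69.4 kips (yield).
Governing: min(51.5, 69.4) = 51.5 kips → weld metal.

51.5 kips (weld metal governs)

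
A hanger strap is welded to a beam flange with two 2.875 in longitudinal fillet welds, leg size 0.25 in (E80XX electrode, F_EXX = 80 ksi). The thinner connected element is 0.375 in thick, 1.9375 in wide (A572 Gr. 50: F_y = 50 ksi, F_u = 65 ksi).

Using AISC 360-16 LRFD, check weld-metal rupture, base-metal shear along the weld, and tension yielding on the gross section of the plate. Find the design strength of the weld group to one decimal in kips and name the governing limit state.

32.7 kips (gross-section yield governs)

Weld metal: throat = 0.707×0.25 = 0.17675 in, L = 2×2.875 = 5.75 in. φR_n = 0.75 × 0.6 × 80 × 0.17675 × 5.75 = 36.6 kips.
Base metal shear (0.375 in plate): yield φR_n = 1.0×0.6×50×0.375×5.75 = 64.7 kips; rupture φR_n = 0.75×0.6×65×0.375×5.75 = 63.1 kips; take 63.1 kips (rupture).
Tension yield (gross): A_g = 1.9375×0.375 = 0.72656 in². φR_n = 0.90 × 50 × 0.72656 = 32.7 kips.
Governing: min(36.6, 63.1, 32.7) = 32.7 kips → gross-section yield.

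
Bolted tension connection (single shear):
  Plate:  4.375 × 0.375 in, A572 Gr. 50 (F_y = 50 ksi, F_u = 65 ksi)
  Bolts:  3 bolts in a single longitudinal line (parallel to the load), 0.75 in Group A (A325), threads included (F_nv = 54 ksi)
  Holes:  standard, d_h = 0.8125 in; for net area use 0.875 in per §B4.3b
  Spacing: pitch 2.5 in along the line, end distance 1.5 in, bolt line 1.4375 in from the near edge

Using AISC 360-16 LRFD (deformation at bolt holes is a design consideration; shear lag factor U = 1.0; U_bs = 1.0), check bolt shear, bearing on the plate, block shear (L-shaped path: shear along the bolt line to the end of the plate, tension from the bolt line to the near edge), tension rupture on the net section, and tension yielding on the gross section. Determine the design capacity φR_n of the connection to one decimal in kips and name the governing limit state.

Bolt shear: A_b = π(0.75)²/4 = 0.44179 in². φR_n = 0.75 × 54 × 0.44179 × 3 × 1 = 53.7 kips.
Bearing (0.375 in plate, F_u = 65 ksi): end bolts L_c = 1.5 − 0.8125/2 = 1.09375, R_n = min(1.2×1.09375×0.375×65, 2.4×0.75×0.375×65) = 31.992 kips/bolt; interior L_c = 2.5 − 0.8125 = 1.6875, R_n = 43.875 kips/bolt. φR_n = 0.75 × (1×31.992 + 2×43.875) = 89.8 kips.
Block shear: shear path 1×[1.5+2×2.5] = 1×6.5 in, A_gv = 2.4375, A_nv = 1×(6.5 − 2.5×0.875)×0.375 = 1.6172 in²; tension to near edge: (1.4375 − 0.5×0.875)×0.375 = 0.375 in². R_n = min(0.6×65×1.6172, 0.6×50×2.4375) + 1.0×65×0.375 = min(63.071, 73.125) + 24.375 = 87.446 kips. φR_n = 0.75 × 87.446 = 65.6 kips.
Tension rupture (net): A_n = (4.375 − 1×0.875)×0.375 = 1.3125 in² (U = 1.0, A_e = A_n). φR_n = 0.75 × 65 × 1.3125 = 64.0 kips.
Tension yield (gross): A_g = 4.375×0.375 = 1.6406 in². φR_n = 0.90 × 50 × 1.6406 = 73.8 kips.
Governing: min(53.7, 89.8, 65.6, 64.0, 73.8) = 53.7 kips → bolt shear.

53.7 kips (bolt shear governs)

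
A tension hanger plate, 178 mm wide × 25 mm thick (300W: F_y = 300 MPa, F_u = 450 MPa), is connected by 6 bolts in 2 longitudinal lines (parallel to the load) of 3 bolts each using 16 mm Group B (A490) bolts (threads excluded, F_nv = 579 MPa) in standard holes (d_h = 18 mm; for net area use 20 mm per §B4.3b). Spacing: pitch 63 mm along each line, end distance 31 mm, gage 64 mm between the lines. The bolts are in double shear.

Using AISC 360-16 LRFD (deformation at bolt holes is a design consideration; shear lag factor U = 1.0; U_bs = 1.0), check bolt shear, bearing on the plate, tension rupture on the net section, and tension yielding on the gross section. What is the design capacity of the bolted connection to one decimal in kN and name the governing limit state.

1047.7 kN (bolt shear governs)

Bolt shear: A_b = π(16)²/4 = 201.06 mm². φR_n = 0.75 × 579 × 201.06 × 6 × 2 = 1047.7 kN.
Bearing (25 mm plate, F_u = 450 MPa): end bolts L_c = 31 − 18/2 = 22, R_n = min(1.2×22×25×450, 2.4×16×25×450) = 297 kN/bolt; interior L_c = 63 − 18 = 45, R_n = 432 kN/bolt. φR_n = 0.75 × (2×297 + 4×432) = 1741.5 kN.
Tension rupture (net): A_n = (178 − 2×20)×25 = 3450 mm² (U = 1.0, A_e = A_n). φR_n = 0.75 × 450 × 3450 = 1164.4 kN.
Tension yield (gross): A_g = 178×25 = 4450 mm². φR_n = 0.90 × 300 × 4450 = 1201.5 kN.
Governing: min(1047.7, 1741.5, 1164.4, 1201.5) = 1047.7 kN → bolt shear.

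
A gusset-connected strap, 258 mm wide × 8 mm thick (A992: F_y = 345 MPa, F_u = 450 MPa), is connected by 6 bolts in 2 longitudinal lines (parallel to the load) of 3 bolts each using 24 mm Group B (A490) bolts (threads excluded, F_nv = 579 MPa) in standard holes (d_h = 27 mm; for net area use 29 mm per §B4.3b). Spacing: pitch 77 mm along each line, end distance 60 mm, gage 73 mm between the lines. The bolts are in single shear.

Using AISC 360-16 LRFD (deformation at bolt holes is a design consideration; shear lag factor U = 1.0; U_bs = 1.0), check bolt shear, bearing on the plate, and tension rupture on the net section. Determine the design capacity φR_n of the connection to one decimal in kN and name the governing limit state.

540.0 kN (net-section rupture governs)

Bolt shear: A_b = π(24)²/4 = 452.39 mm². φR_n = 0.75 × 579 × 452.39 × 6 × 1 = 1178.7 kN.
Bearing (8 mm plate, F_u = 450 MPa): end bolts L_c = 60 − 27/2 = 46.5, R_n = min(1.2×46.5×8×450, 2.4×24×8×450) = 200.88 kN/bolt; interior L_c = 77 − 27 = 50, R_n = 207.36 kN/bolt. φR_n = 0.75 × (2×200.88 + 4×207.36) = 923.4 kN.
Tension rupture (net): A_n = (258 − 2×29)×8 = 1600 mm² (U = 1.0, A_e = A_n). φR_n = 0.75 × 450 × 1600 = 540.0 kN.
Governing: min(1178.7, 923.4, 540.0) = 540.0 kN → net-section rupture.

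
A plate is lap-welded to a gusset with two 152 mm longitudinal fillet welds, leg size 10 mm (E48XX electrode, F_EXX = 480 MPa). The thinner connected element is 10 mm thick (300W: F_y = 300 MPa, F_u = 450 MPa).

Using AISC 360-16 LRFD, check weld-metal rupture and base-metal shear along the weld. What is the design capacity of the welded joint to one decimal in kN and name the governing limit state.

464.2 kN (weld metal governs)

Weld metal: throat = 0.707×10 = 7.07 mm, L = 2×152 = 304 mm. φR_n = 0.75 × 0.6 × 480 × 7.07 × 304 = 464.2 kN.
Base metal shear (10 mm plate): yield φR_n = 1.0×0.6×300×10×304 = 547.2 kN; rupture φR_n = 0.75×0.6×450×10×304 = 615.6 kN; take 547.2 kN (yield).
Governing: min(464.2, 547.2) = 464.2 kN → weld metal.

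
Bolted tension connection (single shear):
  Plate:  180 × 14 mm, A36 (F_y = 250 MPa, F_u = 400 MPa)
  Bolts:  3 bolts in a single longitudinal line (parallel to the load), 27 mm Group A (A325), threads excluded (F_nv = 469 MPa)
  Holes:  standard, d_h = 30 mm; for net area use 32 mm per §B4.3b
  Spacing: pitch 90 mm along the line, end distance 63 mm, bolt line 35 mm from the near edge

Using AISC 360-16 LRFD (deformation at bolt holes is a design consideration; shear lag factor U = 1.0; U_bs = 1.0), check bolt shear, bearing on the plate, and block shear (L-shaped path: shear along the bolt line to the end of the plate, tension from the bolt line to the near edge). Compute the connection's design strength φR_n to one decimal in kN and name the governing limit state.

462.5 kN (block shear governs)

Bolt shear: A_b = π(27)²/4 = 572.56 mm². φR_n = 0.75 × 469 × 572.56 × 3 × 1 = 604.2 kN.
Bearing (14 mm plate, F_u = 400 MPa): end bolts L_c = 63 − 30/2 = 48, R_n = min(1.2×48×14×400, 2.4×27×14×400) = 322.56 kN/bolt; interior L_c = 90 − 30 = 60, R_n = 362.88 kN/bolt. φR_n = 0.75 × (1×322.56 + 2×362.88) = 786.2 kN.
Block shear: shear path 1×[63+2×90] = 1×243 mm, A_gv = 3402, A_nv = 1×(243 − 2.5×32)×14 = 2282 mm²; tension to near edge: (35 − 0.5×32)×14 = 266 mm². R_n = min(0.6×400×2282, 0.6×250×3402) + 1.0×400×266 = min(547.68, 510.3) + 106.4 = 616.7 kN. φR_n = 0.75 × 616.7 = 462.5 kN.
Governing: min(604.2, 786.2, 462.5) = 462.5 kN → block shear.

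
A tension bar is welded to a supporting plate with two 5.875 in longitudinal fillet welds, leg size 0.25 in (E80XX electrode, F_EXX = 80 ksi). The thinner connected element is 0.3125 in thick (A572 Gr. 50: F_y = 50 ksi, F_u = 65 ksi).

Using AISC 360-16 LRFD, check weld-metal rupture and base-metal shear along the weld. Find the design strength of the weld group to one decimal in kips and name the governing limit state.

74.8 kips (weld metal governs)

Weld metal: throat = 0.707×0.25 = 0.17675 in, L = 2×5.875 = 11.75 in. φR_n = 0.75 × 0.6 × 80 × 0.17675 × 11.75 = 74.8 kips.
Base metal shear (0.3125 in plate): yield φR_n = 1.0×0.6×50×0.3125×11.75 = 110.2 kips; rupture φR_n = 0.75×0.6×65×0.3125×11.75 = 107.4 kips; take 107.4 kips (rupture).
Governing: min(74.8, 107.4) = 74.8 kips → weld metal.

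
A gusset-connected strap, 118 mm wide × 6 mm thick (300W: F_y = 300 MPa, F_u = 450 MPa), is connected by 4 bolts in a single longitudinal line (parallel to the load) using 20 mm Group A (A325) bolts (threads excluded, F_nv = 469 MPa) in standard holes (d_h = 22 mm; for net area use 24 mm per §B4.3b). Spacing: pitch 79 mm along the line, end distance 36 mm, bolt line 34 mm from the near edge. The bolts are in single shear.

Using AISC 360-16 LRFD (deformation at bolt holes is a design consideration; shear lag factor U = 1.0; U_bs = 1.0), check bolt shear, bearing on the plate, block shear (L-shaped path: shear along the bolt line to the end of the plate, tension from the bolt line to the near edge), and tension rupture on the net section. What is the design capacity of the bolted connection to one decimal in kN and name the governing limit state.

Bolt shear: A_b = π(20)²/4 = 314.16 mm². φR_n = 0.75 × 469 × 314.16 × 4 × 1 = 442.0 kN.
Bearing (6 mm plate, F_u = 450 MPa): end bolts L_c = 36 − 22/2 = 25, R_n = min(1.2×25×6×450, 2.4×20×6×450) = 81 kN/bolt; interior L_c = 79 − 22 = 57, R_n = 129.6 kN/bolt. φR_n = 0.75 × (1×81 + 3×129.6) = 352.4 kN.
Block shear: shear path 1×[36+3×79] = 1×273 mm, A_gv = 1638, A_nv = 1×(273 − 3.5×24)×6 = 1134 mm²; tension to near edge: (34 − 0.5×24)×6 = 132 mm². R_n = min(0.6×450×1134, 0.6×300×1638) + 1.0×450×132 = min(306.18, 294.84) + 59.4 = 354.24 kN. φR_n = 0.75 × 354.24 = 265.7 kN.
Tension rupture (net): A_n = (118 − 1×24)×6 = 564 mm² (U = 1.0, A_e = A_n). φR_n = 0.75 × 450 × 564 = 190.4 kN.
Governing: min(442.0, 352.4, 265.7, 190.4) = 190.4 kN → net-section rupture.

190.4 kN (net-section rupture governs)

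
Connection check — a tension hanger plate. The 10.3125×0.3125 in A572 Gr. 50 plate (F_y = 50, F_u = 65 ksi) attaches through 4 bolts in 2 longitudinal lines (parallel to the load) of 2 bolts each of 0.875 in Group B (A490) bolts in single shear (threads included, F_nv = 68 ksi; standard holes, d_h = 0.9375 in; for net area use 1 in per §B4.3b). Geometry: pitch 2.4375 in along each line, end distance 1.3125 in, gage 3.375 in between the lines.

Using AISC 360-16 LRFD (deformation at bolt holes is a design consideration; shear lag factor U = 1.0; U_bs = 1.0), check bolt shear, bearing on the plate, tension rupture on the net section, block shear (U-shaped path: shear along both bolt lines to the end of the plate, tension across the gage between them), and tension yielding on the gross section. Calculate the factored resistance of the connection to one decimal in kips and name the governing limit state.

77.3 kips (block shear governs)

Bolt shear: A_b = π(0.875)²/4 = 0.60132 in². φR_n = 0.75 × 68 × 0.60132 × 4 × 1 = 122.7 kips.
Bearing (0.3125 in plate, F_u = 65 ksi): end bolts L_c = 1.3125 − 0.9375/2 = 0.84375, R_n = min(1.2×0.84375×0.3125×65, 2.4×0.875×0.3125×65) = 20.566 kips/bolt; interior L_c = 2.4375 − 0.9375 = 1.5, R_n = 36.563 kips/bolt. φR_n = 0.75 × (2×20.566 + 2×36.563) = 85.7 kips.
Tension rupture (net): A_n = (10.3125 − 2×1)×0.3125 = 2.5977 in² (U = 1.0, A_e = A_n). φR_n = 0.75 × 65 × 2.5977 = 126.6 kips.
Block shear: shear path 2×[1.3125+1×2.4375] = 2×3.75 in, A_gv = 2.3438, A_nv = 2×(3.75 − 1.5×1)×0.3125 = 1.4063 in²; tension across gage: (3.375 − 1×1)×0.3125 = 0.74219 in². R_n = min(0.6×65×1.4063, 0.6×50×2.3438) + 1.0×65×0.74219 = min(54.846, 70.314) + 48.242 = 103.09 kips. φR_n = 0.75 × 103.09 = 77.3 kips.
Tension yield (gross): A_g = 10.3125×0.3125 = 3.2227 in². φR_n = 0.90 × 50 × 3.2227 = 145.0 kips.
Governing: min(122.7, 85.7, 126.6, 77.3, 145.0) = 77.3 kips → block shear.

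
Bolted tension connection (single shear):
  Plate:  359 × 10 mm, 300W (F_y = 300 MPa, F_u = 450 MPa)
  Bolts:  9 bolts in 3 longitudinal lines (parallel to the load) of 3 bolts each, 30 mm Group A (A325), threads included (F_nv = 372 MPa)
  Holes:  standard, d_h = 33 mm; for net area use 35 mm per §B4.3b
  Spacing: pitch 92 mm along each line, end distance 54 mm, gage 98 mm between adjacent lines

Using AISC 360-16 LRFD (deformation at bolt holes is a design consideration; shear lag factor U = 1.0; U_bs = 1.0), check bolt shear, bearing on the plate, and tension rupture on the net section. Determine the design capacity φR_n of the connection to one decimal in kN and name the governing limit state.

Bolt shear: A_b = π(30)²/4 = 706.86 mm². φR_n = 0.75 × 372 × 706.86 × 9 × 1 = 1774.9 kN.
Bearing (10 mm plate, F_u = 450 MPa): end bolts L_c = 54 − 33/2 = 37.5, R_n = min(1.2×37.5×10×450, 2.4×30×10×450) = 202.5 kN/bolt; interior L_c = 92 − 33 = 59, R_n = 318.6 kN/bolt. φR_n = 0.75 × (3×202.5 + 6×318.6) = 1889.3 kN.
Tension rupture (net): A_n = (359 − 3×35)×10 = 2540 mm² (U = 1.0, A_e = A_n). φR_n = 0.75 × 450 × 2540 = 857.3 kN.
Governing: min(1774.9, 1889.3, 857.3) = 857.3 kN → net-section rupture.

857.3 kN (net-section rupture governs)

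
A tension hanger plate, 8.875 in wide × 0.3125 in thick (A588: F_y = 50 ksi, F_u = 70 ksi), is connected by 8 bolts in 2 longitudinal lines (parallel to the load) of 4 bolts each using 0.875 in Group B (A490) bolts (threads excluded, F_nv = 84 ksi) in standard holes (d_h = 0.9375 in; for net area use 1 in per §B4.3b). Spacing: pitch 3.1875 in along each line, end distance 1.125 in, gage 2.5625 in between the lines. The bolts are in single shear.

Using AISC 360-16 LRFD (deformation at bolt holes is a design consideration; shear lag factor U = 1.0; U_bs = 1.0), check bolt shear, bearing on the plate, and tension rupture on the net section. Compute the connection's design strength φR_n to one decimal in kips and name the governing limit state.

112.8 kips (net-section rupture governs)

Bolt shear: A_b = π(0.875)²/4 = 0.60132 in². φR_n = 0.75 × 84 × 0.60132 × 8 × 1 = 303.1 kips.
Bearing (0.3125 in plate, F_u = 70 ksi): end bolts L_c = 1.125 − 0.9375/2 = 0.65625, R_n = min(1.2×0.65625×0.3125×70, 2.4×0.875×0.3125×70) = 17.227 kips/bolt; interior L_c = 3.1875 − 0.9375 = 2.25, R_n = 45.938 kips/bolt. φR_n = 0.75 × (2×17.227 + 6×45.938) = 232.6 kips.
Tension rupture (net): A_n = (8.875 − 2×1)×0.3125 = 2.1484 in² (U = 1.0, A_e = A_n). φR_n = 0.75 × 70 × 2.1484 = 112.8 kips.
Governing: min(303.1, 232.6, 112.8) = 112.8 kips → net-section rupture.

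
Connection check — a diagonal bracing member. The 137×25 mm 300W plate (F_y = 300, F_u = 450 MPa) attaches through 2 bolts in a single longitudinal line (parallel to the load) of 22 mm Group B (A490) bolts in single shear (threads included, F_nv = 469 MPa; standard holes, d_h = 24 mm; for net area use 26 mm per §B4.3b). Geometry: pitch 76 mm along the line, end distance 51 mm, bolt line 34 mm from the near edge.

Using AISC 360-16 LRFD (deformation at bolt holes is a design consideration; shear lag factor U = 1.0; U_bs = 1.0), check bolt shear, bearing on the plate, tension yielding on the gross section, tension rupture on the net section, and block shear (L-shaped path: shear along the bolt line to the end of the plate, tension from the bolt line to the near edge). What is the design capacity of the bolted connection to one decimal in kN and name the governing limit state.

Bolt shear: A_b = π(22)²/4 = 380.13 mm². φR_n = 0.75 × 469 × 380.13 × 2 × 1 = 267.4 kN.
Bearing (25 mm plate, F_u = 450 MPa): end bolts L_c = 51 − 24/2 = 39, R_n = min(1.2×39×25×450, 2.4×22×25×450) = 526.5 kN/bolt; interior L_c = 76 − 24 = 52, R_n = 594 kN/bolt. φR_n = 0.75 × (1×526.5 + 1×594) = 840.4 kN.
Tension yield (gross): A_g = 137×25 = 3425 mm². φR_n = 0.90 × 300 × 3425 = 924.8 kN.
Tension rupture (net): A_n = (137 − 1×26)×25 = 2775 mm² (U = 1.0, A_e = A_n). φR_n = 0.75 × 450 × 2775 = 936.6 kN.
Block shear: shear path 1×[51+1×76] = 1×127 mm, A_gv = 3175, A_nv = 1×(127 − 1.5×26)×25 = 2200 mm²; tension to near edge: (34 − 0.5×26)×25 = 525 mm². R_n = min(0.6×450×2200, 0.6×300×3175) + 1.0×450×525 = min(594, 571.5) + 236.25 = 807.75 kN. φR_n = 0.75 × 807.75 = 605.8 kN.
Governing: min(267.4, 840.4, 924.8, 936.6, 605.8) = 267.4 kN → bolt shear.

267.4 kN (bolt shear governs)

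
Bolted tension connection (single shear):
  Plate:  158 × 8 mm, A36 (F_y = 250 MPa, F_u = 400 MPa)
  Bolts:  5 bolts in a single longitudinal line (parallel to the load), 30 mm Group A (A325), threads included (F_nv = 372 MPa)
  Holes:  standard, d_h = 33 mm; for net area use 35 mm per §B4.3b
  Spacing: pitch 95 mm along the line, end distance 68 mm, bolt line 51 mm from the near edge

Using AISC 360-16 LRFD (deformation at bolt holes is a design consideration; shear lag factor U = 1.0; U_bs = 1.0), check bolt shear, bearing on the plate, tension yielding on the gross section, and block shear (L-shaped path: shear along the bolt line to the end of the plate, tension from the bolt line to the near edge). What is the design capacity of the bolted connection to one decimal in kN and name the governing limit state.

284.4 kN (gross-section yield governs)

Bolt shear: A_b = π(30)²/4 = 706.86 mm². φR_n = 0.75 × 372 × 706.86 × 5 × 1 = 986.1 kN.
Bearing (8 mm plate, F_u = 400 MPa): end bolts L_c = 68 − 33/2 = 51.5, R_n = min(1.2×51.5×8×400, 2.4×30×8×400) = 197.76 kN/bolt; interior L_c = 95 − 33 = 62, R_n = 230.4 kN/bolt. φR_n = 0.75 × (1×197.76 + 4×230.4) = 839.5 kN.
Tension yield (gross): A_g = 158×8 = 1264 mm². φR_n = 0.90 × 250 × 1264 = 284.4 kN.
Block shear: shear path 1×[68+4×95] = 1×448 mm, A_gv = 3584, A_nv = 1×(448 − 4.5×35)×8 = 2324 mm²; tension to near edge: (51 − 0.5×35)×8 = 268 mm². R_n = min(0.6×400×2324, 0.6×250×3584) + 1.0×400×268 = min(557.76, 537.6) + 107.2 = 644.8 kN. φR_n = 0.75 × 644.8 = 483.6 kN.
Governing: min(986.1, 839.5, 284.4, 483.6) = 284.4 kN → gross-section yield.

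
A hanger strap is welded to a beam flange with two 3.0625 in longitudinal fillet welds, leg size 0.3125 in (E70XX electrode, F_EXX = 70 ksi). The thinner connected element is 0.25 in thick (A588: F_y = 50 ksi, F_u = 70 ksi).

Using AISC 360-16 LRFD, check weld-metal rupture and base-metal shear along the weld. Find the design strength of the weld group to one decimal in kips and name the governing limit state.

Weld metal: throat = 0.707×0.3125 = 0.22094 in, L = 2×3.0625 = 6.125 in. φR_n = 0.75 × 0.6 × 70 × 0.22094 × 6.125 = 42.6 kips.
Base metal shear (0.25 in plate): yield φR_n = 1.0×0.6×50×0.25×6.125 = 45.9 kips; rupture φR_n = 0.75×0.6×70×0.25×6.125 = 48.2 kips; take 45.9 kips (yield).
Governing: min(42.6, 45.9) = 42.6 kips → weld metal.

42.6 kips (weld metal governs)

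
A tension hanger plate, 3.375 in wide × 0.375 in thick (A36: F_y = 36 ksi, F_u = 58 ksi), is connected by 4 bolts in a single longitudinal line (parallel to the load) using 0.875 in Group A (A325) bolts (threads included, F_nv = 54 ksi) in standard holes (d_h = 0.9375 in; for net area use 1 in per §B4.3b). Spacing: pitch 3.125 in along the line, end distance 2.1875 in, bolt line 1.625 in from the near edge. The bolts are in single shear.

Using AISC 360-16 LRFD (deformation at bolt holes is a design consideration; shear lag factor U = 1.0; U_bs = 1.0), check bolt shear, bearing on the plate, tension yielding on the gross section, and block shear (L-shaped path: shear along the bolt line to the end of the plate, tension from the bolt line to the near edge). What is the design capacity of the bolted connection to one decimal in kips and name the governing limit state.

Bolt shear: A_b = π(0.875)²/4 = 0.60132 in². φR_n = 0.75 × 54 × 0.60132 × 4 × 1 = 97.4 kips.
Bearing (0.375 in plate, F_u = 58 ksi): end bolts L_c = 2.1875 − 0.9375/2 = 1.71875, R_n = min(1.2×1.71875×0.375×58, 2.4×0.875×0.375×58) = 44.859 kips/bolt; interior L_c = 3.125 − 0.9375 = 2.1875, R_n = 45.675 kips/bolt. φR_n = 0.75 × (1×44.859 + 3×45.675) = 136.4 kips.
Tension yield (gross): A_g = 3.375×0.375 = 1.2656 in². φR_n = 0.90 × 36 × 1.2656 = 41.0 kips.
Block shear: shear path 1×[2.1875+3×3.125] = 1×11.5625 in, A_gv = 4.3359, A_nv = 1×(11.5625 − 3.5×1)×0.375 = 3.0234 in²; tension to near edge: (1.625 − 0.5×1)×0.375 = 0.42188 in². R_n = min(0.6×58×3.0234, 0.6×36×4.3359) + 1.0×58×0.42188 = min(105.21, 93.655) + 24.469 = 118.12 kips. φR_n = 0.75 × 118.12 = 88.6 kips.
Governing: min(97.4, 136.4, 41.0, 88.6) = 41.0 kips → gross-section yield.

41.0 kips (gross-section yield governs)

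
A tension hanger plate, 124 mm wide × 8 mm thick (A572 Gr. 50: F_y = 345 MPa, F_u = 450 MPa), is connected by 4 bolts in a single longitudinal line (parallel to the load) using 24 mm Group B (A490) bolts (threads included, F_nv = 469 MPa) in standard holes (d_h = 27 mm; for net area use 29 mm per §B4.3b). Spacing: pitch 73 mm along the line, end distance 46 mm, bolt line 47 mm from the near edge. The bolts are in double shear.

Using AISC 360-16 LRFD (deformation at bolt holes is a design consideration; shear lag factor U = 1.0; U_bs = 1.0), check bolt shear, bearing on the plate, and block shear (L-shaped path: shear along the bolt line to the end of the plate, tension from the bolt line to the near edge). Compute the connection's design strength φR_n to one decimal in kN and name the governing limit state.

Bolt shear: A_b = π(24)²/4 = 452.39 mm². φR_n = 0.75 × 469 × 452.39 × 4 × 2 = 1273.0 kN.
Bearing (8 mm plate, F_u = 450 MPa): end bolts L_c = 46 − 27/2 = 32.5, R_n = min(1.2×32.5×8×450, 2.4×24×8×450) = 140.4 kN/bolt; interior L_c = 73 − 27 = 46, R_n = 198.72 kN/bolt. φR_n = 0.75 × (1×140.4 + 3×198.72) = 552.4 kN.
Block shear: shear path 1×[46+3×73] = 1×265 mm, A_gv = 2120, A_nv = 1×(265 − 3.5×29)×8 = 1308 mm²; tension to near edge: (47 − 0.5×29)×8 = 260 mm². R_n = min(0.6×450×1308, 0.6×345×2120) + 1.0×450×260 = min(353.16, 438.84) + 117 = 470.16 kN. φR_n = 0.75 × 470.16 = 352.6 kN.
Governing: min(1273.0, 552.4, 352.6) = 352.6 kN → block shear.

352.6 kN (block shear governs)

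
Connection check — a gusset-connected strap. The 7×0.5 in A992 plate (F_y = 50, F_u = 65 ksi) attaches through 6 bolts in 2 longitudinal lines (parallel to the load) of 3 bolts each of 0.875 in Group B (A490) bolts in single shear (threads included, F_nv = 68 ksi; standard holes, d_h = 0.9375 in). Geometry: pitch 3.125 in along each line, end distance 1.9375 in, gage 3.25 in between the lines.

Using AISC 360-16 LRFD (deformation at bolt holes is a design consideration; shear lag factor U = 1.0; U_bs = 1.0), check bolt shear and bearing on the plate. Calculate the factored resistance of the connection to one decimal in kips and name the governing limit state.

184.0 kips (bolt shear governs)

Bolt shear: A_b = π(0.875)²/4 = 0.60132 in². φR_n = 0.75 × 68 × 0.60132 × 6 × 1 = 184.0 kips.
Bearing (0.5 in plate, F_u = 65 ksi): end bolts L_c = 1.9375 − 0.9375/2 = 1.46875, R_n = min(1.2×1.46875×0.5×65, 2.4×0.875×0.5×65) = 57.281 kips/bolt; interior L_c = 3.125 − 0.9375 = 2.1875, R_n = 68.25 kips/bolt. φR_n = 0.75 × (2×57.281 + 4×68.25) = 290.7 kips.
Governing: min(184.0, 290.7) = 184.0 kips → bolt shear.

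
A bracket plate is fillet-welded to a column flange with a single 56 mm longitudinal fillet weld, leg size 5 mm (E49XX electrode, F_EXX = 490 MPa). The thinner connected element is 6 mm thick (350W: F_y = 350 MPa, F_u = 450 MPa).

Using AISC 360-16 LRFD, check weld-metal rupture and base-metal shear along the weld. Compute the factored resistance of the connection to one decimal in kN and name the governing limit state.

43.7 kN (weld metal governs)

Weld metal: throat = 0.707×5 = 3.535 mm, L = 56 mm. φR_n = 0.75 × 0.6 × 490 × 3.535 × 56 = 43.7 kN.
Base metal shear (6 mm plate): yield φR_n = 1.0×0.6×350×6×56 = 70.6 kN; rupture φR_n = 0.75×0.6×450×6×56 = 68.0 kN; take 68.0 kN (rupture).
Governing: min(43.7, 68.0) = 43.7 kN → weld metal.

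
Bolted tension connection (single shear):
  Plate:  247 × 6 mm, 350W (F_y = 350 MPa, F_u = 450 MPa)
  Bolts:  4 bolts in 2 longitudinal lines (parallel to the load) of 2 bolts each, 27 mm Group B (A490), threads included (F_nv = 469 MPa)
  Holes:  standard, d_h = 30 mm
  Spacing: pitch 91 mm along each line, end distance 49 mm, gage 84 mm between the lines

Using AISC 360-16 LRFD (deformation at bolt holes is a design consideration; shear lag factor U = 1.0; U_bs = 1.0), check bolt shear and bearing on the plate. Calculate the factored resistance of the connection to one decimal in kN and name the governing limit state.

427.7 kN (bearing governs)

Bolt shear: A_b = π(27)²/4 = 572.56 mm². φR_n = 0.75 × 469 × 572.56 × 4 × 1 = 805.6 kN.
Bearing (6 mm plate, F_u = 450 MPa): end bolts L_c = 49 − 30/2 = 34, R_n = min(1.2×34×6×450, 2.4×27×6×450) = 110.16 kN/bolt; interior L_c = 91 − 30 = 61, R_n = 174.96 kN/bolt. φR_n = 0.75 × (2×110.16 + 2×174.96) = 427.7 kN.
Governing: min(805.6, 427.7) = 427.7 kN → bearing.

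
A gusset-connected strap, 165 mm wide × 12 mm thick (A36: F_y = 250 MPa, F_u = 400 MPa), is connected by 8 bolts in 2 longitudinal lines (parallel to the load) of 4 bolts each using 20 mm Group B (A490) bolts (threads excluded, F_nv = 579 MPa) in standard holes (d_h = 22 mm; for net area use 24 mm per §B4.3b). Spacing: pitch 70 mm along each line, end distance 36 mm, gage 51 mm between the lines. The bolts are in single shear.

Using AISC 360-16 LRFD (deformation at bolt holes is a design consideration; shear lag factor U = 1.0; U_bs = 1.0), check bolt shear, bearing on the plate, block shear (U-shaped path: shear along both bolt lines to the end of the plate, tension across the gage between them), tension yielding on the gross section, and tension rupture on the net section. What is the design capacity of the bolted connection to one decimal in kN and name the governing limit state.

421.2 kN (net-section rupture governs)

Bolt shear: A_b = π(20)²/4 = 314.16 mm². φR_n = 0.75 × 579 × 314.16 × 8 × 1 = 1091.4 kN.
Bearing (12 mm plate, F_u = 400 MPa): end bolts L_c = 36 − 22/2 = 25, R_n = min(1.2×25×12×400, 2.4×20×12×400) = 144 kN/bolt; interior L_c = 70 − 22 = 48, R_n = 230.4 kN/bolt. φR_n = 0.75 × (2×144 + 6×230.4) = 1252.8 kN.
Block shear: shear path 2×[36+3×70] = 2×246 mm, A_gv = 5904, A_nv = 2×(246 − 3.5×24)×12 = 3888 mm²; tension across gage: (51 − 1×24)×12 = 324 mm². R_n = min(0.6×400×3888, 0.6×250×5904) + 1.0×400×324 = min(933.12, 885.6) + 129.6 = 1015.2 kN. φR_n = 0.75 × 1015.2 = 761.4 kN.
Tension yield (gross): A_g = 165×12 = 1980 mm². φR_n = 0.90 × 250 × 1980 = 445.5 kN.
Tension rupture (net): A_n = (165 − 2×24)×12 = 1404 mm² (U = 1.0, A_e = A_n). φR_n = 0.75 × 400 × 1404 = 421.2 kN.
Governing: min(1091.4, 1252.8, 761.4, 445.5, 421.2) = 421.2 kN → net-section rupture.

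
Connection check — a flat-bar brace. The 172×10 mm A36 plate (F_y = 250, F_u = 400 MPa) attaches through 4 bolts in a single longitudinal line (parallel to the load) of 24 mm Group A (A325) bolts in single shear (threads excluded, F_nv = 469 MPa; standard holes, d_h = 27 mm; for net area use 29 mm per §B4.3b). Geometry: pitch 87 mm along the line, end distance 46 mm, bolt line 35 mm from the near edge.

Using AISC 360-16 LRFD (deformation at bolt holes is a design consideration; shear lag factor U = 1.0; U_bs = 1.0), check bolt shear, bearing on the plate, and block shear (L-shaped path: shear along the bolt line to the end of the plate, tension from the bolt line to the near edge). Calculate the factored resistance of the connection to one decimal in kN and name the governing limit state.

Bolt shear: A_b = π(24)²/4 = 452.39 mm². φR_n = 0.75 × 469 × 452.39 × 4 × 1 = 636.5 kN.
Bearing (10 mm plate, F_u = 400 MPa): end bolts L_c = 46 − 27/2 = 32.5, R_n = min(1.2×32.5×10×400, 2.4×24×10×400) = 156 kN/bolt; interior L_c = 87 − 27 = 60, R_n = 230.4 kN/bolt. φR_n = 0.75 × (1×156 + 3×230.4) = 635.4 kN.
Block shear: shear path 1×[46+3×87] = 1×307 mm, A_gv = 3070, A_nv = 1×(307 − 3.5×29)×10 = 2055 mm²; tension to near edge: (35 − 0.5×29)×10 = 205 mm². R_n = min(0.6×400×2055, 0.6×250×3070) + 1.0×400×205 = min(493.2, 460.5) + 82 = 542.5 kN. φR_n = 0.75 × 542.5 = 406.9 kN.
Governing: min(636.5, 635.4, 406.9) = 406.9 kN → block shear.

406.9 kN (block shear governs)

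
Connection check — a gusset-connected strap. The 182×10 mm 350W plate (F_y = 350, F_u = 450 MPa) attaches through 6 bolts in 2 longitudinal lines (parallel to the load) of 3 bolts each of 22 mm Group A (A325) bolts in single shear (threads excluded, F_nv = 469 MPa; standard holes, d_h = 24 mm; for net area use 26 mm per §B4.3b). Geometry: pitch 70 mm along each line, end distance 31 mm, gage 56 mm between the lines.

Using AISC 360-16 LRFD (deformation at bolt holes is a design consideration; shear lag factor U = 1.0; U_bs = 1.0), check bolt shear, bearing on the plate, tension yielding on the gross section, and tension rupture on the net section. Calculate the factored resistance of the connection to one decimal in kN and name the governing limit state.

Bolt shear: A_b = π(22)²/4 = 380.13 mm². φR_n = 0.75 × 469 × 380.13 × 6 × 1 = 802.3 kN.
Bearing (10 mm plate, F_u = 450 MPa): end bolts L_c = 31 − 24/2 = 19, R_n = min(1.2×19×10×450, 2.4×22×10×450) = 102.6 kN/bolt; interior L_c = 70 − 24 = 46, R_n = 237.6 kN/bolt. φR_n = 0.75 × (2×102.6 + 4×237.6) = 866.7 kN.
Tension yield (gross): A_g = 182×10 = 1820 mm². φR_n = 0.90 × 350 × 1820 = 573.3 kN.
Tension rupture (net): A_n = (182 − 2×26)×10 = 1300 mm² (U = 1.0, A_e = A_n). φR_n = 0.75 × 450 × 1300 = 438.8 kN.
Governing: min(802.3, 866.7, 573.3, 438.8) = 438.8 kN → net-section rupture.

438.8 kN (net-section rupture governs)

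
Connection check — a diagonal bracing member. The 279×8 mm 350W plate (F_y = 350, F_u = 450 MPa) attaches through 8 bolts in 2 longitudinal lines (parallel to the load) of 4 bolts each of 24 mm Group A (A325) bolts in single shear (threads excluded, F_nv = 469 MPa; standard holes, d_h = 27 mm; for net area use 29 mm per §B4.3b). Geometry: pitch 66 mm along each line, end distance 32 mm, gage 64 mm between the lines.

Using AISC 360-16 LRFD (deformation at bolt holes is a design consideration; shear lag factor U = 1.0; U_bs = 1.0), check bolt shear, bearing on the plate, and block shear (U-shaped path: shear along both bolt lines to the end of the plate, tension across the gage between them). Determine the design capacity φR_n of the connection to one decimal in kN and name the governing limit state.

Bolt shear: A_b = π(24)²/4 = 452.39 mm². φR_n = 0.75 × 469 × 452.39 × 8 × 1 = 1273.0 kN.
Bearing (8 mm plate, F_u = 450 MPa): end bolts L_c = 32 − 27/2 = 18.5, R_n = min(1.2×18.5×8×450, 2.4×24×8×450) = 79.92 kN/bolt; interior L_c = 66 − 27 = 39, R_n = 168.48 kN/bolt. φR_n = 0.75 × (2×79.92 + 6×168.48) = 878.0 kN.
Block shear: shear path 2×[32+3×66] = 2×230 mm, A_gv = 3680, A_nv = 2×(230 − 3.5×29)×8 = 2056 mm²; tension across gage: (64 − 1×29)×8 = 280 mm². R_n = min(0.6×450×2056, 0.6×350×3680) + 1.0×450×280 = min(555.12, 772.8) + 126 = 681.12 kN. φR_n = 0.75 × 681.12 = 510.8 kN.
Governing: min(1273.0, 878.0, 510.8) = 510.8 kN → block shear.

510.8 kN (block shear governs)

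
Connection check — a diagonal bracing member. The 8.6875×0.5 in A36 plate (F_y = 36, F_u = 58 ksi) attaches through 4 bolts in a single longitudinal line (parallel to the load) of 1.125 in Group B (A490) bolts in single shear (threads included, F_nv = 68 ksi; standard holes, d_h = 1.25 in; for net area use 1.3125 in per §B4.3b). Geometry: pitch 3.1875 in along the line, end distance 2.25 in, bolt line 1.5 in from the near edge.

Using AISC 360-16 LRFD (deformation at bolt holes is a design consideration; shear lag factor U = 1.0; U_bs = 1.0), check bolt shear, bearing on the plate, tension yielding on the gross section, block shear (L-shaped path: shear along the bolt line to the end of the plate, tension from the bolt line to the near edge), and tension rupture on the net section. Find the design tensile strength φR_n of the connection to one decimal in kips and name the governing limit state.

Bolt shear: A_b = π(1.125)²/4 = 0.99402 in². φR_n = 0.75 × 68 × 0.99402 × 4 × 1 = 202.8 kips.
Bearing (0.5 in plate, F_u = 58 ksi): end bolts L_c = 2.25 − 1.25/2 = 1.625, R_n = min(1.2×1.625×0.5×58, 2.4×1.125×0.5×58) = 56.55 kips/bolt; interior L_c = 3.1875 − 1.25 = 1.9375, R_n = 67.425 kips/bolt. φR_n = 0.75 × (1×56.55 + 3×67.425) = 194.1 kips.
Tension yield (gross): A_g = 8.6875×0.5 = 4.3438 in². φR_n = 0.90 × 36 × 4.3438 = 140.7 kips.
Block shear: shear path 1×[2.25+3×3.1875] = 1×11.8125 in, A_gv = 5.9063, A_nv = 1×(11.8125 − 3.5×1.3125)×0.5 = 3.6094 in²; tension to near edge: (1.5 − 0.5×1.3125)×0.5 = 0.42188 in². R_n = min(0.6×58×3.6094, 0.6×36×5.9063) + 1.0×58×0.42188 = min(125.61, 127.58) + 24.469 = 150.08 kips. φR_n = 0.75 × 150.08 = 112.6 kips.
Tension rupture (net): A_n = (8.6875 − 1×1.3125)×0.5 = 3.6875 in² (U = 1.0, A_e = A_n). φR_n = 0.75 × 58 × 3.6875 = 160.4 kips.
Governing: min(202.8, 194.1, 140.7, 112.6, 160.4) = 112.6 kips → block shear.

112.6 kips (block shear governs)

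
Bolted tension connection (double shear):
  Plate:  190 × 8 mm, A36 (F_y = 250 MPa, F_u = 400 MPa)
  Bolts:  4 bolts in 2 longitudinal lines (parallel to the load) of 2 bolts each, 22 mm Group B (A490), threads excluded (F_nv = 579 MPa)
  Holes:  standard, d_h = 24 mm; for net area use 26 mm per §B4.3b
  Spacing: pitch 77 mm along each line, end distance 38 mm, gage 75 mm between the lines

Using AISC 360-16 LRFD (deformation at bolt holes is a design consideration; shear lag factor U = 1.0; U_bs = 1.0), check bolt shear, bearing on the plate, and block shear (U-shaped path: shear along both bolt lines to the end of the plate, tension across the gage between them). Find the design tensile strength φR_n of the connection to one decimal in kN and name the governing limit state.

Bolt shear: A_b = π(22)²/4 = 380.13 mm². φR_n = 0.75 × 579 × 380.13 × 4 × 2 = 1320.6 kN.
Bearing (8 mm plate, F_u = 400 MPa): end bolts L_c = 38 − 24/2 = 26, R_n = min(1.2×26×8×400, 2.4×22×8×400) = 99.84 kN/bolt; interior L_c = 77 − 24 = 53, R_n = 168.96 kN/bolt. φR_n = 0.75 × (2×99.84 + 2×168.96) = 403.2 kN.
Block shear: shear path 2×[38+1×77] = 2×115 mm, A_gv = 1840, A_nv = 2×(115 − 1.5×26)×8 = 1216 mm²; tension across gage: (75 − 1×26)×8 = 392 mm². R_n = min(0.6×400×1216, 0.6×250×1840) + 1.0×400×392 = min(291.84, 276) + 156.8 = 432.8 kN. φR_n = 0.75 × 432.8 = 324.6 kN.
Governing: min(1320.6, 403.2, 324.6) = 324.6 kN → block shear.

324.6 kN (block shear governs)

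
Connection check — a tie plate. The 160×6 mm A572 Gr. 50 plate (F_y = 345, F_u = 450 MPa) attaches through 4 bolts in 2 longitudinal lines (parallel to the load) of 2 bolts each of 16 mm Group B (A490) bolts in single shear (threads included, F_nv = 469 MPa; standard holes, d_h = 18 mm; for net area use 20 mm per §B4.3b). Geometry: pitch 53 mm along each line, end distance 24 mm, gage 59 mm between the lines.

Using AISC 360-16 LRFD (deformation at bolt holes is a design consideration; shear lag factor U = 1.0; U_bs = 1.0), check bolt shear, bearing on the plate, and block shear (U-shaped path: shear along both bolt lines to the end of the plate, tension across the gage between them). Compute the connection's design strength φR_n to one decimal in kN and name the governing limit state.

193.2 kN (block shear governs)

Bolt shear: A_b = π(16)²/4 = 201.06 mm². φR_n = 0.75 × 469 × 201.06 × 4 × 1 = 282.9 kN.
Bearing (6 mm plate, F_u = 450 MPa): end bolts L_c = 24 − 18/2 = 15, R_n = min(1.2×15×6×450, 2.4×16×6×450) = 48.6 kN/bolt; interior L_c = 53 − 18 = 35, R_n = 103.68 kN/bolt. φR_n = 0.75 × (2×48.6 + 2×103.68) = 228.4 kN.
Block shear: shear path 2×[24+1×53] = 2×77 mm, A_gv = 924, A_nv = 2×(77 − 1.5×20)×6 = 564 mm²; tension across gage: (59 − 1×20)×6 = 234 mm². R_n = min(0.6×450×564, 0.6×345×924) + 1.0×450×234 = min(152.28, 191.27) + 105.3 = 257.58 kN. φR_n = 0.75 × 257.58 = 193.2 kN.
Governing: min(282.9, 228.4, 193.2) = 193.2 kN → block shear.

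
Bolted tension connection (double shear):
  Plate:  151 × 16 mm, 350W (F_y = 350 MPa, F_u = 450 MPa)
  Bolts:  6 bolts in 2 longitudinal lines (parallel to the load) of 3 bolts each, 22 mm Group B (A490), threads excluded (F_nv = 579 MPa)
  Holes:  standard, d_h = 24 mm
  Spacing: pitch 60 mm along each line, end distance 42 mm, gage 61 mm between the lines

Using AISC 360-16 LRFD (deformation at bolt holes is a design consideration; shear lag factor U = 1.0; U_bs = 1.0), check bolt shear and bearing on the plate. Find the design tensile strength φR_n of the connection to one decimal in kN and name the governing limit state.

1321.9 kN (bearing governs)

Bolt shear: A_b = π(22)²/4 = 380.13 mm². φR_n = 0.75 × 579 × 380.13 × 6 × 2 = 1980.9 kN.
Bearing (16 mm plate, F_u = 450 MPa): end bolts L_c = 42 − 24/2 = 30, R_n = min(1.2×30×16×450, 2.4×22×16×450) = 259.2 kN/bolt; interior L_c = 60 − 24 = 36, R_n = 311.04 kN/bolt. φR_n = 0.75 × (2×259.2 + 4×311.04) = 1321.9 kN.
Governing: min(1980.9, 1321.9) = 1321.9 kN → bearing.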